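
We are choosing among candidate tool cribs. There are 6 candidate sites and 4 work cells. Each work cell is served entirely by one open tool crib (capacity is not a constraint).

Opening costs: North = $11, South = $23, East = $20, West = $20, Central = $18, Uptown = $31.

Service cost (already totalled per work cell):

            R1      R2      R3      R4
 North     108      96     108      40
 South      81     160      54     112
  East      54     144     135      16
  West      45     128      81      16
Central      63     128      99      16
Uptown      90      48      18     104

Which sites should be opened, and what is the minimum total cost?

Open West and Uptown; minimum total cost 178.

For any fixed open set, each work cell goes to its cheapest open site; total = fixed + service.
{West, Uptown}: R1→West 45, R2→Uptown 48, R3→Uptown 18, R4→West 16. Service 127; fixed 51; total 178.
{East, Uptown}: service 136 + fixed 51 = 187
{North, West, Uptown}: service 127 + fixed 62 = 189
{North, South, East, West, Central, Uptown}: R1→West 45, R2→Uptown 48, R3→Uptown 18, R4→East 16. Service 127; fixed 123; total 250.
No other subset beats 178.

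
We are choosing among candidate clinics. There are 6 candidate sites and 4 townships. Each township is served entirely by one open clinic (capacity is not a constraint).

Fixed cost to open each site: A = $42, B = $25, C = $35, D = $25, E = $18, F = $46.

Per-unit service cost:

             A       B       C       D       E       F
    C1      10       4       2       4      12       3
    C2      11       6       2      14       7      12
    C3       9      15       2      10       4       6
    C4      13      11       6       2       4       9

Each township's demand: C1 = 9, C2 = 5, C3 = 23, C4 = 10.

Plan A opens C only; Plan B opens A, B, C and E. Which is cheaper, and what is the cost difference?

Plan A: {C}: C1→C 2·9=18, C2→C 2·5=10, C3→C 2·23=46, C4→C 6·10=60. Service 134; fixed 35; total 169.
Plan B: {A, B, C, E}: C1→C 2·9=18, C2→C 2·5=10, C3→C 2·23=46, C4→E 4·10=40. Service 114; fixed 120; total 234.
Difference: |169 − 234| = 65.

Plan A is cheaper by 65.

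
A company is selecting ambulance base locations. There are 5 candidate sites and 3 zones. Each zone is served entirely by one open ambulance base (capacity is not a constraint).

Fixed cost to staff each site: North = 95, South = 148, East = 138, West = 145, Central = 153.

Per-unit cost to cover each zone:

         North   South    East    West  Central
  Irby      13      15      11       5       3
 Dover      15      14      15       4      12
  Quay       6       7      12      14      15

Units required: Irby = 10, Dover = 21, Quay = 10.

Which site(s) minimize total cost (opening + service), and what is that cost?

Open West only; minimum total cost 419.

For any fixed open set, each zone goes to its cheapest open site; total = fixed + service.
{West}: Irby→West 5·10=50, Dover→West 4·21=84, Quay→West 14·10=140. Service 274; fixed 145; total 419.
{North, West}: service 194 + fixed 240 = 434
{South, West}: service 204 + fixed 293 = 497
{North, South, East, West, Central}: Irby→Central 3·10=30, Dover→West 4·21=84, Quay→North 6·10=60. Service 174; fixed 679; total 853.
No other subset beats 419.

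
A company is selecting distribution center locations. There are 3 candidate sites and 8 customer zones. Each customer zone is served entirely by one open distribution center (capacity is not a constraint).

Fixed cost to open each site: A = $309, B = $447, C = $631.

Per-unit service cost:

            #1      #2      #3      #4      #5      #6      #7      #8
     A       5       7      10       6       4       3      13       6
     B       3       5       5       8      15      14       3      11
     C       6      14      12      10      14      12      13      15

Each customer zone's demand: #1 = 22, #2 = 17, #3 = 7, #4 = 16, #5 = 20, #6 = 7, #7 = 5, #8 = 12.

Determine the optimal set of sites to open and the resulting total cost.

For any fixed open set, each customer zone goes to its cheapest open site; total = fixed + service.
{A}: #1→A 5·22=110, #2→A 7·17=119, #3→A 10·7=70, #4→A 6·16=96, #5→A 4·20=80, #6→A 3·7=21, #7→A 13·5=65, #8→A 6·12=72. Service 633; fixed 309; total 942.
{A, B}: service 470 + fixed 756 = 1226
{B}: service 859 + fixed 447 = 1306
{A, B, C}: #1→B 3·22=66, #2→B 5·17=85, #3→B 5·7=35, #4→A 6·16=96, #5→A 4·20=80, #6→A 3·7=21, #7→B 3·5=15, #8→A 6·12=72. Service 470; fixed 1387; total 1857.
No other subset beats 942.

Open A only; minimum total cost 942.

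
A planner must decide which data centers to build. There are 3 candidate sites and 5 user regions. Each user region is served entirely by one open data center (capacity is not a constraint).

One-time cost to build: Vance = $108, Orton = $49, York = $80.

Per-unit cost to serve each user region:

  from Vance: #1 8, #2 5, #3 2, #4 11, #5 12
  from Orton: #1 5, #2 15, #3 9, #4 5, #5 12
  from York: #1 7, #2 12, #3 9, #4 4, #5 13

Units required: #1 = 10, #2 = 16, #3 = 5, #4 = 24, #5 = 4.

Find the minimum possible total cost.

For any fixed open set, each user region goes to its cheapest open site; total = fixed + service.
{Vance, Orton}: #1→Orton 5·10=50, #2→Vance 5·16=80, #3→Vance 2·5=10, #4→Orton 5·24=120, #5→Vance 12·4=48. Service 308; fixed 157; total 465.
{Vance, York}: service 304 + fixed 188 = 492
{Vance, Orton, York}: service 284 + fixed 237 = 521
{Orton}: service 503 + fixed 49 = 552
No other subset beats 465.

Minimum total cost: 465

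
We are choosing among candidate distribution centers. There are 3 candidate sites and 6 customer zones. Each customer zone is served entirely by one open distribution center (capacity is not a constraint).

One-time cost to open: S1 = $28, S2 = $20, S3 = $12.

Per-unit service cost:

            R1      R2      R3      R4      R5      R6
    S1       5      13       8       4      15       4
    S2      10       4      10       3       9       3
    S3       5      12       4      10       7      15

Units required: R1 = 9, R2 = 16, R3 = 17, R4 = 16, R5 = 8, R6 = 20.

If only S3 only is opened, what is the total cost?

Total cost: 833

Each customer zone is assigned to its cheapest site among the open ones.
{S3}: R1→S3 5·9=45, R2→S3 12·16=192, R3→S3 4·17=68, R4→S3 10·16=160, R5→S3 7·8=56, R6→S3 15·20=300. Service 821; fixed 12; total 833.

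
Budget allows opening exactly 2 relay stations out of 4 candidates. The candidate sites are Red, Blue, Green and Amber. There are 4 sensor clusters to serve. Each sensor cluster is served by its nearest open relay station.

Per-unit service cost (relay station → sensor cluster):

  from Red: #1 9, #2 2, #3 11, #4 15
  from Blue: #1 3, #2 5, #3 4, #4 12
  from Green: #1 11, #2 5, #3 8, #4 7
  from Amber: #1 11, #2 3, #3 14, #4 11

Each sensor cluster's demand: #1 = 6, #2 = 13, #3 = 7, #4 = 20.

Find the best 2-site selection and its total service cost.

With exactly 2 open, each sensor cluster uses its cheapest among the chosen.
{Blue, Green}: #1→Blue 3·6=18, #2→Blue 5·13=65, #3→Blue 4·7=28, #4→Green 7·20=140. Service cost 251.
{Red, Green}: service cost 276
{Green, Amber}: service cost 301
Among all 6 size-2 choices, {Blue, Green} is lowest.

Choose Blue and Green; total service cost 251.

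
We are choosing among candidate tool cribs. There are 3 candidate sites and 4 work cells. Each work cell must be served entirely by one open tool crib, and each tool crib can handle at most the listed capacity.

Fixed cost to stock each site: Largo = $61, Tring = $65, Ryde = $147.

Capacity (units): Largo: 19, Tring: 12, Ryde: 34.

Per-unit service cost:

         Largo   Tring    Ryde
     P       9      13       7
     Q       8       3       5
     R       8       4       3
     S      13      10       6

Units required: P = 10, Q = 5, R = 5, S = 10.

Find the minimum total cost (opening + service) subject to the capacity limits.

Open {Ryde}: P→Ryde 7·10=70, Q→Ryde 5·5=25, R→Ryde 3·5=15, S→Ryde 6·10=60.
Loads: Ryde carries 30/34. Service 170; fixed 147; total 317.
Next best feasible plan costs 372.

Minimum total cost: 317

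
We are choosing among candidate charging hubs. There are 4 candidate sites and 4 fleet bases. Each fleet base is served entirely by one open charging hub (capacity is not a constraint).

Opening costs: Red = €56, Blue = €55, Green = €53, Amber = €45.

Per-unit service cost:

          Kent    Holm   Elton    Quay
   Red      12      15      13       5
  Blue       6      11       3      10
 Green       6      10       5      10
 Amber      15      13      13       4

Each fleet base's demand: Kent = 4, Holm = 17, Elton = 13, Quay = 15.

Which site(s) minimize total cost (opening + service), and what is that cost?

Open Blue and Amber; minimum total cost 410.

For any fixed open set, each fleet base goes to its cheapest open site; total = fixed + service.
{Blue, Amber}: Kent→Blue 6·4=24, Holm→Blue 11·17=187, Elton→Blue 3·13=39, Quay→Amber 4·15=60. Service 310; fixed 100; total 410.
{Green, Amber}: service 319 + fixed 98 = 417
{Red, Blue}: service 325 + fixed 111 = 436
{Red, Blue, Green, Amber}: Kent→Blue 6·4=24, Holm→Green 10·17=170, Elton→Blue 3·13=39, Quay→Amber 4·15=60. Service 293; fixed 209; total 502.
No other subset beats 410.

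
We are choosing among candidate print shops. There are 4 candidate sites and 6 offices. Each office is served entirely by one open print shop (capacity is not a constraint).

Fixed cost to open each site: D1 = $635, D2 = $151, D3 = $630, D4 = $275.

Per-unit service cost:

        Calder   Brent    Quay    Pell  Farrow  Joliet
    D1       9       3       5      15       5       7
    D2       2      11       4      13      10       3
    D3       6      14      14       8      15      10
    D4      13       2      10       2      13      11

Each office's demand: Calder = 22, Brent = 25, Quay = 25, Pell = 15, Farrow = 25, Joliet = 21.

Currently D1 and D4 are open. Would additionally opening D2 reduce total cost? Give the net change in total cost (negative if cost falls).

Current service cost with {D1, D4}: 675.
Adding D2: each office re-picks its cheapest; new service cost 412, saving 263.
Extra fixed cost: 151. Net change = 151 − 263 = -112.
(Totals: 1585 → 1473.)

Yes — net change −112 (cost falls by 112).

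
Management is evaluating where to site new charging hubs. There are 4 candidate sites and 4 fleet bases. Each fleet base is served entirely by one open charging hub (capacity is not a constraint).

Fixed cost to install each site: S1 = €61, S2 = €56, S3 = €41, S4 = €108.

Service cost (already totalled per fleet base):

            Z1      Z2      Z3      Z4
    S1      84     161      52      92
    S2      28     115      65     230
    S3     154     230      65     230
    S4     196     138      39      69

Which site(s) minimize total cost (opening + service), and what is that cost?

For any fixed open set, each fleet base goes to its cheapest open site; total = fixed + service.
{S1, S2}: Z1→S2 28, Z2→S2 115, Z3→S1 52, Z4→S1 92. Service 287; fixed 117; total 404.
{S2, S4}: service 251 + fixed 164 = 415
{S1, S2, S3}: Z1→S2 28, Z2→S2 115, Z3→S1 52, Z4→S1 92. Service 287; fixed 158; total 445.
{S1, S2, S3, S4}: Z1→S2 28, Z2→S2 115, Z3→S4 39, Z4→S4 69. Service 251; fixed 266; total 517.
No other subset beats 404.

Open S1 and S2; minimum total cost 404.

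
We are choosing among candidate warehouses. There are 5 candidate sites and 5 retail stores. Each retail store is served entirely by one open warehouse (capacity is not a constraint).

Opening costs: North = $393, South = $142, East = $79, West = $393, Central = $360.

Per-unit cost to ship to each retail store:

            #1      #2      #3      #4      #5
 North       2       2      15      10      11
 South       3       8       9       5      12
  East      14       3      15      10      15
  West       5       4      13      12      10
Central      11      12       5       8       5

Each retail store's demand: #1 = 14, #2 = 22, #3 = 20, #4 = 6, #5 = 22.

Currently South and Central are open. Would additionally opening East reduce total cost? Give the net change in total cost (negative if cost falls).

Current service cost with {South, Central}: 458.
Adding East: each retail store re-picks its cheapest; new service cost 348, saving 110.
Extra fixed cost: 79. Net change = 79 − 110 = -31.
(Totals: 960 → 929.)

Yes — net change −31 (cost falls by 31).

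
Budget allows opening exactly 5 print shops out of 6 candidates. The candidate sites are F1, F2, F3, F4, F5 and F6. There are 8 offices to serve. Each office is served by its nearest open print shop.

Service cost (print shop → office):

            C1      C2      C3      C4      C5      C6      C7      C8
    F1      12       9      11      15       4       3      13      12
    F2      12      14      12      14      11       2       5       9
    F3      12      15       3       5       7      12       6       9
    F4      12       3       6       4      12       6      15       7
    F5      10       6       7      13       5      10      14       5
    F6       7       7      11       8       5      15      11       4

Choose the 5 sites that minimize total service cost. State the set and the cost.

Choose F1, F2, F3, F4 and F6; total service cost 32.

With exactly 5 open, each office uses its cheapest among the chosen.
{F1, F2, F3, F4, F6}: C1→F6 7, C2→F4 3, C3→F3 3, C4→F4 4, C5→F1 4, C6→F2 2, C7→F2 5, C8→F6 4. Service cost 32.
{F2, F3, F4, F5, F6}: service cost 33
{F1, F3, F4, F5, F6}: service cost 34
Among all 6 size-5 choices, {F1, F2, F3, F4, F6} is lowest.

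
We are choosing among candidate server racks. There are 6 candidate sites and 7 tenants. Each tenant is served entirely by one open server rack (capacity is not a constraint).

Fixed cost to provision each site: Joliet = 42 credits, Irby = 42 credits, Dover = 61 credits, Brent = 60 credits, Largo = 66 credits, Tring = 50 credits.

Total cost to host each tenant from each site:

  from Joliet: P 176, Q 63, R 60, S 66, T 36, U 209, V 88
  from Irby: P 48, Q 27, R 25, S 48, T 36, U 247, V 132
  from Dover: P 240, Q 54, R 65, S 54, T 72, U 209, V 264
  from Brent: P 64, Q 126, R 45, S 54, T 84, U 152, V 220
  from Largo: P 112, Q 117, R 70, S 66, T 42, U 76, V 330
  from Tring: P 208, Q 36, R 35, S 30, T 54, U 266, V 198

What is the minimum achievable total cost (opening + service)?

Minimum total cost: 498

For any fixed open set, each tenant goes to its cheapest open site; total = fixed + service.
{Joliet, Irby, Largo}: P→Irby 48, Q→Irby 27, R→Irby 25, S→Irby 48, T→Joliet 36, U→Largo 76, V→Joliet 88. Service 348; fixed 150; total 498.
{Irby, Largo}: service 392 + fixed 108 = 500
{Joliet, Irby, Largo, Tring}: service 330 + fixed 200 = 530
{Joliet, Irby, Dover, Brent, Largo, Tring}: P→Irby 48, Q→Irby 27, R→Irby 25, S→Tring 30, T→Joliet 36, U→Largo 76, V→Joliet 88. Service 330; fixed 321; total 651.
No other subset beats 498.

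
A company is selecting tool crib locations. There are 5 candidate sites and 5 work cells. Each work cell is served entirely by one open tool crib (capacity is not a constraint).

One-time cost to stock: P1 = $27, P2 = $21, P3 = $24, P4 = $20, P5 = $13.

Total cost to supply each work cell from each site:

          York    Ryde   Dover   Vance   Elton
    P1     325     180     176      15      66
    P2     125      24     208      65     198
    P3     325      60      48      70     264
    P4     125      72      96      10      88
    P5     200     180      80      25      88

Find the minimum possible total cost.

Minimum total cost: 350

For any fixed open set, each work cell goes to its cheapest open site; total = fixed + service.
{P1, P2, P3}: York→P2 125, Ryde→P2 24, Dover→P3 48, Vance→P1 15, Elton→P1 66. Service 278; fixed 72; total 350.
{P2, P3, P4}: service 295 + fixed 65 = 360
{P1, P2, P3, P5}: service 278 + fixed 85 = 363
{P1, P2, P3, P4, P5}: York→P2 125, Ryde→P2 24, Dover→P3 48, Vance→P4 10, Elton→P1 66. Service 273; fixed 105; total 378.
No other subset beats 350.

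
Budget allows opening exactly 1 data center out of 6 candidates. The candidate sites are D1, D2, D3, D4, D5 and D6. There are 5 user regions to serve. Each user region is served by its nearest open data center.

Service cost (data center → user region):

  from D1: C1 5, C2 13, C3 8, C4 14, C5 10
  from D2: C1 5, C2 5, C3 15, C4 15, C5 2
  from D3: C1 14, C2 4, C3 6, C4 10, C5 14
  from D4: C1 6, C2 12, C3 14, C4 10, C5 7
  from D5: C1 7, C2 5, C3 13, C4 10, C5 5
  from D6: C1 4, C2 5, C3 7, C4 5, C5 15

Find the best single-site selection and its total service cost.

With exactly 1 open, each user region uses its cheapest among the chosen.
{D6}: C1→D6 4, C2→D6 5, C3→D6 7, C4→D6 5, C5→D6 15. Service cost 36.
{D5}: service cost 40
{D2}: service cost 42
Among all 6 size-1 choices, {D6} is lowest.

Choose D6 only; total service cost 36.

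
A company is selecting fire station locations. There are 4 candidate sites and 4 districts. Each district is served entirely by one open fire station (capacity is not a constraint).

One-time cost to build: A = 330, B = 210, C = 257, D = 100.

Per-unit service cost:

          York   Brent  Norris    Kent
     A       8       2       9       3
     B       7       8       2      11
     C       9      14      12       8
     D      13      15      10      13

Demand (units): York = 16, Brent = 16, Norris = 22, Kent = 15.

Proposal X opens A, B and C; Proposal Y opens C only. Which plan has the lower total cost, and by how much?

Proposal Y is cheaper by 21.

Proposal X: {A, B, C}: York→B 7·16=112, Brent→A 2·16=32, Norris→B 2·22=44, Kent→A 3·15=45. Service 233; fixed 797; total 1030.
Proposal Y: {C}: York→C 9·16=144, Brent→C 14·16=224, Norris→C 12·22=264, Kent→C 8·15=120. Service 752; fixed 257; total 1009.
Difference: |1030 − 1009| = 21.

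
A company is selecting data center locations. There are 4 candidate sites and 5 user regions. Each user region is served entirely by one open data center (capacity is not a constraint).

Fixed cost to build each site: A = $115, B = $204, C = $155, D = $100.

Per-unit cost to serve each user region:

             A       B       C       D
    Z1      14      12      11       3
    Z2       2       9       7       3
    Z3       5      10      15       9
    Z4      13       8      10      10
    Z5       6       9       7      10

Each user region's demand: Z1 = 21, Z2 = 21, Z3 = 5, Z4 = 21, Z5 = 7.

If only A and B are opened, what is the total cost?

Total cost: 848

Each user region is assigned to its cheapest site among the open ones.
{A, B}: Z1→B 12·21=252, Z2→A 2·21=42, Z3→A 5·5=25, Z4→B 8·21=168, Z5→A 6·7=42. Service 529; fixed 319; total 848.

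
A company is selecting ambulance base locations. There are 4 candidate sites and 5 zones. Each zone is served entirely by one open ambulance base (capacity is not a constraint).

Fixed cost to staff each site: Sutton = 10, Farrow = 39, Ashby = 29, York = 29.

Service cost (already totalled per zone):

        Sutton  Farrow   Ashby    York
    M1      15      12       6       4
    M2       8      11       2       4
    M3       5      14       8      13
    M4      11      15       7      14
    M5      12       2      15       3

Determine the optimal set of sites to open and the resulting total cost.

For any fixed open set, each zone goes to its cheapest open site; total = fixed + service.
{Sutton}: M1→Sutton 15, M2→Sutton 8, M3→Sutton 5, M4→Sutton 11, M5→Sutton 12. Service 51; fixed 10; total 61.
{Sutton, York}: service 27 + fixed 39 = 66
{Ashby}: service 38 + fixed 29 = 67
{Sutton, Farrow, Ashby, York}: M1→York 4, M2→Ashby 2, M3→Sutton 5, M4→Ashby 7, M5→Farrow 2. Service 20; fixed 107; total 127.
(All 15 nonempty subsets were checked; Sutton only is lowest.)

Open Sutton only; minimum total cost 61.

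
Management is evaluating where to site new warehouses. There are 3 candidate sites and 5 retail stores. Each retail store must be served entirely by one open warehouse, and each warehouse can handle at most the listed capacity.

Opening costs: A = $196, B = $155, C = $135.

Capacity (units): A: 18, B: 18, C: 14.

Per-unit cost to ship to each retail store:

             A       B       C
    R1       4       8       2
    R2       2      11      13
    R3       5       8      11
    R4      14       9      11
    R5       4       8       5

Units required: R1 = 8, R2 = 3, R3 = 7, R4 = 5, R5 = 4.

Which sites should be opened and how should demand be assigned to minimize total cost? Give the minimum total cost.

Open {A, C}: R1→C 2·8=16, R2→A 2·3=6, R3→A 5·7=35, R4→C 11·5=55, R5→A 4·4=16.
Loads: A carries 14/18, C carries 13/14. Service 128; fixed 331; total 459.
Next best feasible plan costs 460.

Minimum total cost: 459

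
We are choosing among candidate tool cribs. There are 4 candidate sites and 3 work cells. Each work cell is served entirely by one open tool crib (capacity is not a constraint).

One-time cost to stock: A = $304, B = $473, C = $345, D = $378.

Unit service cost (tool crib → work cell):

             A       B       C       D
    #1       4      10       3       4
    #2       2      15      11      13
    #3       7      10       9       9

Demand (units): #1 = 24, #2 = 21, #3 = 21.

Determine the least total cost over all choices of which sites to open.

For any fixed open set, each work cell goes to its cheapest open site; total = fixed + service.
{A}: #1→A 4·24=96, #2→A 2·21=42, #3→A 7·21=147. Service 285; fixed 304; total 589.
{C}: service 492 + fixed 345 = 837
{A, C}: service 261 + fixed 649 = 910
{A, B, C, D}: service 261 + fixed 1500 = 1761
No other subset beats 589.

Minimum total cost: 589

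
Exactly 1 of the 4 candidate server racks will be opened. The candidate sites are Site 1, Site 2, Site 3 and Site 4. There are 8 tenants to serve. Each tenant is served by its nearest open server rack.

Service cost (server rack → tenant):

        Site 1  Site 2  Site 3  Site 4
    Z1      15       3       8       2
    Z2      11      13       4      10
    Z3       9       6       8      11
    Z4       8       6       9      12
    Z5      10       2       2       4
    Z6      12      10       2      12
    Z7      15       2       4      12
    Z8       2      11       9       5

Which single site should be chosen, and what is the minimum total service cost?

Choose Site 3 only; total service cost 46.

With exactly 1 open, each tenant uses its cheapest among the chosen.
{Site 3}: Z1→Site 3 8, Z2→Site 3 4, Z3→Site 3 8, Z4→Site 3 9, Z5→Site 3 2, Z6→Site 3 2, Z7→Site 3 4, Z8→Site 3 9. Service cost 46.
{Site 2}: service cost 53
{Site 4}: service cost 68
Among all 4 size-1 choices, {Site 3} is lowest.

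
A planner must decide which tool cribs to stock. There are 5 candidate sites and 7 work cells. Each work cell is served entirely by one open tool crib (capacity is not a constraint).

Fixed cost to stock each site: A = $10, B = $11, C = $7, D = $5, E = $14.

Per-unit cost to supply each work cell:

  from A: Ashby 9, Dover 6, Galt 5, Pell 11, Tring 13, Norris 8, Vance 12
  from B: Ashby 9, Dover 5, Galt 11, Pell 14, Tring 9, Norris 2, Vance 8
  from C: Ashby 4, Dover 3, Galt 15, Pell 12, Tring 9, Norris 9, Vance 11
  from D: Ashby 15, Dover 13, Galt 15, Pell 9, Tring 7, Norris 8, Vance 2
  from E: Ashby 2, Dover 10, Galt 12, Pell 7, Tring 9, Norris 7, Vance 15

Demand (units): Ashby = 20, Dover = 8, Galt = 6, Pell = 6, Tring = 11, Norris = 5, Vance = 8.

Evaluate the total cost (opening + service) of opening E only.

Each work cell is assigned to its cheapest site among the open ones.
{E}: Ashby→E 2·20=40, Dover→E 10·8=80, Galt→E 12·6=72, Pell→E 7·6=42, Tring→E 9·11=99, Norris→E 7·5=35, Vance→E 15·8=120. Service 488; fixed 14; total 502.

Total cost: 502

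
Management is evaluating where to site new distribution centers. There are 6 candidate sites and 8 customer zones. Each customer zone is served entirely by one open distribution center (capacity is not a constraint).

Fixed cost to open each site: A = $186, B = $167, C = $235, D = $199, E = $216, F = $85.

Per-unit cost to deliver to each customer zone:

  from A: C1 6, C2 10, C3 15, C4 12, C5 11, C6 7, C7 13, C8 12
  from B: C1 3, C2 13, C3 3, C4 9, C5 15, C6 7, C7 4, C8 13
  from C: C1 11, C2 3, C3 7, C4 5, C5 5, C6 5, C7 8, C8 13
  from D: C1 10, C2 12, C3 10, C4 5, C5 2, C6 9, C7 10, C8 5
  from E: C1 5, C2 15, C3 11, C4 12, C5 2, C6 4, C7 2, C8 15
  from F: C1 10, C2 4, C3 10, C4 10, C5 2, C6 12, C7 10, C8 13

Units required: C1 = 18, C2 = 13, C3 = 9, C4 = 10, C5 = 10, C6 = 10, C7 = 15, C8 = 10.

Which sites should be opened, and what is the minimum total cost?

Open B and F; minimum total cost 755.

For any fixed open set, each customer zone goes to its cheapest open site; total = fixed + service.
{B, F}: C1→B 3·18=54, C2→F 4·13=52, C3→B 3·9=27, C4→B 9·10=90, C5→F 2·10=20, C6→B 7·10=70, C7→B 4·15=60, C8→B 13·10=130. Service 503; fixed 252; total 755.
{B, D, F}: service 383 + fixed 451 = 834
{B, D}: C1→B 3·18=54, C2→D 12·13=156, C3→B 3·9=27, C4→D 5·10=50, C5→D 2·10=20, C6→B 7·10=70, C7→B 4·15=60, C8→D 5·10=50. Service 487; fixed 366; total 853.
{A, B, C, D, E, F}: service 310 + fixed 1088 = 1398
No other subset beats 755.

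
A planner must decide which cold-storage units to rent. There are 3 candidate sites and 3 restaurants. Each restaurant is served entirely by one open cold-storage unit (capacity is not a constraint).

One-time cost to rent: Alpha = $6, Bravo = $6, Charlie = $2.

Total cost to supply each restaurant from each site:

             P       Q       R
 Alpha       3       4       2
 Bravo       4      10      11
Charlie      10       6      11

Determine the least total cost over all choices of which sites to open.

For any fixed open set, each restaurant goes to its cheapest open site; total = fixed + service.
{Alpha}: P→Alpha 3, Q→Alpha 4, R→Alpha 2. Service 9; fixed 6; total 15.
{Alpha, Charlie}: service 9 + fixed 8 = 17
{Alpha, Bravo}: service 9 + fixed 12 = 21
{Alpha, Bravo, Charlie}: service 9 + fixed 14 = 23
No other subset beats 15.

Minimum total cost: 15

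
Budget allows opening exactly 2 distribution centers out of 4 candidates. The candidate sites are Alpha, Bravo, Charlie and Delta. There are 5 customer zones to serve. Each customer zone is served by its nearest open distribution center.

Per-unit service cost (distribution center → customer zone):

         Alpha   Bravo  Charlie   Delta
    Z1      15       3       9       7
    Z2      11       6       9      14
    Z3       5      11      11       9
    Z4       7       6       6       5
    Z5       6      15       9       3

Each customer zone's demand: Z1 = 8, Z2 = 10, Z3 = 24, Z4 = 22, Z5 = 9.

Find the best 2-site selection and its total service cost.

Choose Alpha and Bravo; total service cost 390.

With exactly 2 open, each customer zone uses its cheapest among the chosen.
{Alpha, Bravo}: Z1→Bravo 3·8=24, Z2→Bravo 6·10=60, Z3→Alpha 5·24=120, Z4→Bravo 6·22=132, Z5→Alpha 6·9=54. Service cost 390.
{Alpha, Delta}: service cost 423
{Bravo, Delta}: service cost 437
Among all 6 size-2 choices, {Alpha, Bravo} is lowest.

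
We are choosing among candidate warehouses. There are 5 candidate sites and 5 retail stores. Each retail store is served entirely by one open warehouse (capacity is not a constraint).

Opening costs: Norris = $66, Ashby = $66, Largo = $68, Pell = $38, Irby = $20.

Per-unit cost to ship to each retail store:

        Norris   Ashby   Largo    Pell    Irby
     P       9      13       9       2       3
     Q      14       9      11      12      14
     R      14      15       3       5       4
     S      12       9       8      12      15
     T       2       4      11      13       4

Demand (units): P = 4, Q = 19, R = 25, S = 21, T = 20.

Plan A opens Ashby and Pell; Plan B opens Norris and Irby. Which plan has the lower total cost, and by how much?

Plan A: {Ashby, Pell}: P→Pell 2·4=8, Q→Ashby 9·19=171, R→Pell 5·25=125, S→Ashby 9·21=189, T→Ashby 4·20=80. Service 573; fixed 104; total 677.
Plan B: {Norris, Irby}: P→Irby 3·4=12, Q→Norris 14·19=266, R→Irby 4·25=100, S→Norris 12·21=252, T→Norris 2·20=40. Service 670; fixed 86; total 756.
Difference: |677 − 756| = 79.

Plan A is cheaper by 79.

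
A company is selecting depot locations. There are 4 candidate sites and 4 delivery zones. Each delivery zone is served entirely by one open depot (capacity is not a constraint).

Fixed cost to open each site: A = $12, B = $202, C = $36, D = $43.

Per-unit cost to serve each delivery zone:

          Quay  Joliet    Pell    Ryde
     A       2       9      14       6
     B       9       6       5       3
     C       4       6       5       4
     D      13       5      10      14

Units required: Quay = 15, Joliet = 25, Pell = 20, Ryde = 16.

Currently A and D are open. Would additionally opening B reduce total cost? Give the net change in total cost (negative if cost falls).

No — net change +54 (cost rises by 54).

Current service cost with {A, D}: 451.
Adding B: each delivery zone re-picks its cheapest; new service cost 303, saving 148.
Extra fixed cost: 202. Net change = 202 − 148 = 54.
(Totals: 506 → 560.)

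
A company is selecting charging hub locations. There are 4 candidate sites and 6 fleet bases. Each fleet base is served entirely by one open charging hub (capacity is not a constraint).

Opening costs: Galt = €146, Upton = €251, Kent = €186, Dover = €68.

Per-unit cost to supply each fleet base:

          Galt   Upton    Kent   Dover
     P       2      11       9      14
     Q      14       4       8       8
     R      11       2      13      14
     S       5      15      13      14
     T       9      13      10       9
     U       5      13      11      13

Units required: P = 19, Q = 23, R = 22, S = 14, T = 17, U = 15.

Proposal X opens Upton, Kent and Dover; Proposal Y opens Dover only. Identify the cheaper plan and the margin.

Proposal X is cheaper by 58.

Proposal X: {Upton, Kent, Dover}: P→Kent 9·19=171, Q→Upton 4·23=92, R→Upton 2·22=44, S→Kent 13·14=182, T→Dover 9·17=153, U→Kent 11·15=165. Service 807; fixed 505; total 1312.
Proposal Y: {Dover}: P→Dover 14·19=266, Q→Dover 8·23=184, R→Dover 14·22=308, S→Dover 14·14=196, T→Dover 9·17=153, U→Dover 13·15=195. Service 1302; fixed 68; total 1370.
Difference: |1312 − 1370| = 58.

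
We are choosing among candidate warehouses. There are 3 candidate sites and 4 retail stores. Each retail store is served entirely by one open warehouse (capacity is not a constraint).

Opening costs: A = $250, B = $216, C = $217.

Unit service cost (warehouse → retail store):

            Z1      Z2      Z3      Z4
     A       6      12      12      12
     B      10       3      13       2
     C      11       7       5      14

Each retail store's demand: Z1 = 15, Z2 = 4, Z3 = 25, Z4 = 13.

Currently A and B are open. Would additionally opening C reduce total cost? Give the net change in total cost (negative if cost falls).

Current service cost with {A, B}: 428.
Adding C: each retail store re-picks its cheapest; new service cost 253, saving 175.
Extra fixed cost: 217. Net change = 217 − 175 = 42.
(Totals: 894 → 936.)

No — net change +42 (cost rises by 42).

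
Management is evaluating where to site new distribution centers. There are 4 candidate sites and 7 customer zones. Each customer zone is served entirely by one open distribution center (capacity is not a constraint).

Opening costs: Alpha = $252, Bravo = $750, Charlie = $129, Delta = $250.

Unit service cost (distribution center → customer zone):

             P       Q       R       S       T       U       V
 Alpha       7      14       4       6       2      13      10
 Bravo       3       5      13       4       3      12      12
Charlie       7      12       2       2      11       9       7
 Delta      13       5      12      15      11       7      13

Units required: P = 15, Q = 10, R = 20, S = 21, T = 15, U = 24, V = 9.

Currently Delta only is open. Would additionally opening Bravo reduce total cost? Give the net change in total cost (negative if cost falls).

Current service cost with {Delta}: 1250.
Adding Bravo: each customer zone re-picks its cheapest; new service cost 740, saving 510.
Extra fixed cost: 750. Net change = 750 − 510 = 240.
(Totals: 1500 → 1740.)

No — net change +240 (cost rises by 240).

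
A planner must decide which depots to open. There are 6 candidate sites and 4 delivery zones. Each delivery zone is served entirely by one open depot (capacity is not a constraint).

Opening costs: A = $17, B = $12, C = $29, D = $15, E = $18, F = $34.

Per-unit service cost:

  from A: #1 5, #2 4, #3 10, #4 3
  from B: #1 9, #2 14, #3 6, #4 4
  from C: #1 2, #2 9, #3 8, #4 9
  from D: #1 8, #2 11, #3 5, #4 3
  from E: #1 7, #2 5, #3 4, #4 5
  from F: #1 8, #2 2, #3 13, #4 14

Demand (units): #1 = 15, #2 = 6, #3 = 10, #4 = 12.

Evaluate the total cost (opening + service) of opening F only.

Each delivery zone is assigned to its cheapest site among the open ones.
{F}: #1→F 8·15=120, #2→F 2·6=12, #3→F 13·10=130, #4→F 14·12=168. Service 430; fixed 34; total 464.

Total cost: 464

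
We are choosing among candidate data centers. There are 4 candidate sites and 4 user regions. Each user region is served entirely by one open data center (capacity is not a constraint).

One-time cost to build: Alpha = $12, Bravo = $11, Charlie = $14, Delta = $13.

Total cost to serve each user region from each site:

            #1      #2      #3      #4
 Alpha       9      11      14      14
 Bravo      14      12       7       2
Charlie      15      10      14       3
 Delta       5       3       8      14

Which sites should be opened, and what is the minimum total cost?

For any fixed open set, each user region goes to its cheapest open site; total = fixed + service.
{Bravo, Delta}: #1→Delta 5, #2→Delta 3, #3→Bravo 7, #4→Bravo 2. Service 17; fixed 24; total 41.
{Delta}: service 30 + fixed 13 = 43
{Bravo}: service 35 + fixed 11 = 46
{Alpha, Bravo, Charlie, Delta}: service 17 + fixed 50 = 67
No other subset beats 41.

Open Bravo and Delta; minimum total cost 41.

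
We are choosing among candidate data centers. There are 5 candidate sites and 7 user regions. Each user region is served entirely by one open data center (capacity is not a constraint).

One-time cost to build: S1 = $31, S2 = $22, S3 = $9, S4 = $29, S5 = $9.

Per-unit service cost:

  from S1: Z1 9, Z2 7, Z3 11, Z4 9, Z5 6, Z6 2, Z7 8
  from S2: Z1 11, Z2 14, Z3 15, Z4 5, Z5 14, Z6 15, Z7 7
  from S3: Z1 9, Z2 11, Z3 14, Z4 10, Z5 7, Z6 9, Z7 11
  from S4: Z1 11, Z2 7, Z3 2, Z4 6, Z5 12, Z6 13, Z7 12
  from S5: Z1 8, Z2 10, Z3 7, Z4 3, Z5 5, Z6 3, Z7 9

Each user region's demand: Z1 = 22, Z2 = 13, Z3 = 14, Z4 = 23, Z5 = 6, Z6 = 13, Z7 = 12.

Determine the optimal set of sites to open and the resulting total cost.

Open S2, S4 and S5; minimum total cost 577.

For any fixed open set, each user region goes to its cheapest open site; total = fixed + service.
{S2, S4, S5}: Z1→S5 8·22=176, Z2→S4 7·13=91, Z3→S4 2·14=28, Z4→S5 3·23=69, Z5→S5 5·6=30, Z6→S5 3·13=39, Z7→S2 7·12=84. Service 517; fixed 60; total 577.
{S4, S5}: Z1→S5 8·22=176, Z2→S4 7·13=91, Z3→S4 2·14=28, Z4→S5 3·23=69, Z5→S5 5·6=30, Z6→S5 3·13=39, Z7→S5 9·12=108. Service 541; fixed 38; total 579.
{S1, S4, S5}: service 516 + fixed 69 = 585
{S1, S2, S3, S4, S5}: service 504 + fixed 100 = 604
No other subset beats 577.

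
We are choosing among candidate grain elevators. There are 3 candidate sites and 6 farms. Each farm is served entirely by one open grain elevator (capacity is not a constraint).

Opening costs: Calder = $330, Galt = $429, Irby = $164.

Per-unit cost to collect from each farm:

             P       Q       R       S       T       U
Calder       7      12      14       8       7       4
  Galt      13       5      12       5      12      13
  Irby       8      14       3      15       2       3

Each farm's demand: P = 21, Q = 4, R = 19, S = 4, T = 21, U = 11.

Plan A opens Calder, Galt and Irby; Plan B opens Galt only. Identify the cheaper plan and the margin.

Plan A is cheaper by 123.

Plan A: {Calder, Galt, Irby}: P→Calder 7·21=147, Q→Galt 5·4=20, R→Irby 3·19=57, S→Galt 5·4=20, T→Irby 2·21=42, U→Irby 3·11=33. Service 319; fixed 923; total 1242.
Plan B: {Galt}: P→Galt 13·21=273, Q→Galt 5·4=20, R→Galt 12·19=228, S→Galt 5·4=20, T→Galt 12·21=252, U→Galt 13·11=143. Service 936; fixed 429; total 1365.
Difference: |1242 − 1365| = 123.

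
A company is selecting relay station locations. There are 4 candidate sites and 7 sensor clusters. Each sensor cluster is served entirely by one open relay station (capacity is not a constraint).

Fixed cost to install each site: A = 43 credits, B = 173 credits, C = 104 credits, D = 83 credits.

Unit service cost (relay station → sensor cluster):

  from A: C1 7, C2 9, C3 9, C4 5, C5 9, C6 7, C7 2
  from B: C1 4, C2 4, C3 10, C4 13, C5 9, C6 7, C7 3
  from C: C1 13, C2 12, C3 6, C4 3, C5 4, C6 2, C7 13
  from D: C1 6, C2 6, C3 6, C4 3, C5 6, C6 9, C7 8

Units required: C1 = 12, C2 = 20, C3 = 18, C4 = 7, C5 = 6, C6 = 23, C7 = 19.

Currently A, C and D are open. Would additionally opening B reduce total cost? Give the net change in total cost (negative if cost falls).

No — net change +109 (cost rises by 109).

Current service cost with {A, C, D}: 429.
Adding B: each sensor cluster re-picks its cheapest; new service cost 365, saving 64.
Extra fixed cost: 173. Net change = 173 − 64 = 109.
(Totals: 659 → 768.)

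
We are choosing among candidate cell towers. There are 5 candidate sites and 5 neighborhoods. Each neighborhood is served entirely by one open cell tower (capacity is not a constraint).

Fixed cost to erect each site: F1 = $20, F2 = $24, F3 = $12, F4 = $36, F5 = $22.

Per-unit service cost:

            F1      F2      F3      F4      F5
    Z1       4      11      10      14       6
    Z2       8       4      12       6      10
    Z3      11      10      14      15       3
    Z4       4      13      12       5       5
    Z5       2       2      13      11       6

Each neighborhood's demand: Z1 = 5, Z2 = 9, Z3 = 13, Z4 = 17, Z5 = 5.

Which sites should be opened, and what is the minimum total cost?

For any fixed open set, each neighborhood goes to its cheapest open site; total = fixed + service.
{F1, F2, F5}: Z1→F1 4·5=20, Z2→F2 4·9=36, Z3→F5 3·13=39, Z4→F1 4·17=68, Z5→F1 2·5=10. Service 173; fixed 66; total 239.
{F2, F5}: service 200 + fixed 46 = 246
{F1, F2, F3, F5}: service 173 + fixed 78 = 251
{F1, F2, F3, F4, F5}: Z1→F1 4·5=20, Z2→F2 4·9=36, Z3→F5 3·13=39, Z4→F1 4·17=68, Z5→F1 2·5=10. Service 173; fixed 114; total 287.
No other subset beats 239.

Open F1, F2 and F5; minimum total cost 239.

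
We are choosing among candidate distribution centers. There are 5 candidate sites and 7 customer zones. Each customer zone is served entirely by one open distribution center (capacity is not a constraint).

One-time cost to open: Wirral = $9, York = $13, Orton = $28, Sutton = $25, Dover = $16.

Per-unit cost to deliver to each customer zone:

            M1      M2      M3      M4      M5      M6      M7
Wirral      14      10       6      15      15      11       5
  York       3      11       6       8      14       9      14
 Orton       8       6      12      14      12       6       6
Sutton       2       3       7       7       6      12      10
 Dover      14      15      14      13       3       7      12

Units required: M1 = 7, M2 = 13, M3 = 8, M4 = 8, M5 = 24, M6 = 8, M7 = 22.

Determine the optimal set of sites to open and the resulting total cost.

Open Wirral, Sutton and Dover; minimum total cost 445.

For any fixed open set, each customer zone goes to its cheapest open site; total = fixed + service.
{Wirral, Sutton, Dover}: M1→Sutton 2·7=14, M2→Sutton 3·13=39, M3→Wirral 6·8=48, M4→Sutton 7·8=56, M5→Dover 3·24=72, M6→Dover 7·8=56, M7→Wirral 5·22=110. Service 395; fixed 50; total 445.
{Wirral, York, Sutton, Dover}: M1→Sutton 2·7=14, M2→Sutton 3·13=39, M3→Wirral 6·8=48, M4→Sutton 7·8=56, M5→Dover 3·24=72, M6→Dover 7·8=56, M7→Wirral 5·22=110. Service 395; fixed 63; total 458.
{Wirral, Orton, Sutton, Dover}: M1→Sutton 2·7=14, M2→Sutton 3·13=39, M3→Wirral 6·8=48, M4→Sutton 7·8=56, M5→Dover 3·24=72, M6→Orton 6·8=48, M7→Wirral 5·22=110. Service 387; fixed 78; total 465.
{Wirral, York, Orton, Sutton, Dover}: service 387 + fixed 91 = 478
No other subset beats 445.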